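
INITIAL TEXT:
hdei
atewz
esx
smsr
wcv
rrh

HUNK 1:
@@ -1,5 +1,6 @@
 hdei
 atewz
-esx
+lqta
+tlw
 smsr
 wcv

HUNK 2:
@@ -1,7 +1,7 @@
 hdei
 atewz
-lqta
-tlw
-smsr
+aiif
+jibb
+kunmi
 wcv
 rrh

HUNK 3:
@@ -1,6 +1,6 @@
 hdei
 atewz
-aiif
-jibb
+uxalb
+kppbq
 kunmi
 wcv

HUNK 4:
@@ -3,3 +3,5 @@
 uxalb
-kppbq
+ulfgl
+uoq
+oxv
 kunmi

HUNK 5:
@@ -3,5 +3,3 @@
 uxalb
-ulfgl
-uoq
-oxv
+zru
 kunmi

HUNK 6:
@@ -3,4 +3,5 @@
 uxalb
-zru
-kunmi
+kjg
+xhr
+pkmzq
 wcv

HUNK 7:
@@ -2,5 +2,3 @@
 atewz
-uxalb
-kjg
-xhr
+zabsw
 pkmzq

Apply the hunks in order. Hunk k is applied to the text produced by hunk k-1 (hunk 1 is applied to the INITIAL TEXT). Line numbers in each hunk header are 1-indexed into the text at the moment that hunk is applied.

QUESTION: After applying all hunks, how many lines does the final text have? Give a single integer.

Hunk 1: at line 1 remove [esx] add [lqta,tlw] -> 7 lines: hdei atewz lqta tlw smsr wcv rrh
Hunk 2: at line 1 remove [lqta,tlw,smsr] add [aiif,jibb,kunmi] -> 7 lines: hdei atewz aiif jibb kunmi wcv rrh
Hunk 3: at line 1 remove [aiif,jibb] add [uxalb,kppbq] -> 7 lines: hdei atewz uxalb kppbq kunmi wcv rrh
Hunk 4: at line 3 remove [kppbq] add [ulfgl,uoq,oxv] -> 9 lines: hdei atewz uxalb ulfgl uoq oxv kunmi wcv rrh
Hunk 5: at line 3 remove [ulfgl,uoq,oxv] add [zru] -> 7 lines: hdei atewz uxalb zru kunmi wcv rrh
Hunk 6: at line 3 remove [zru,kunmi] add [kjg,xhr,pkmzq] -> 8 lines: hdei atewz uxalb kjg xhr pkmzq wcv rrh
Hunk 7: at line 2 remove [uxalb,kjg,xhr] add [zabsw] -> 6 lines: hdei atewz zabsw pkmzq wcv rrh
Final line count: 6

Answer: 6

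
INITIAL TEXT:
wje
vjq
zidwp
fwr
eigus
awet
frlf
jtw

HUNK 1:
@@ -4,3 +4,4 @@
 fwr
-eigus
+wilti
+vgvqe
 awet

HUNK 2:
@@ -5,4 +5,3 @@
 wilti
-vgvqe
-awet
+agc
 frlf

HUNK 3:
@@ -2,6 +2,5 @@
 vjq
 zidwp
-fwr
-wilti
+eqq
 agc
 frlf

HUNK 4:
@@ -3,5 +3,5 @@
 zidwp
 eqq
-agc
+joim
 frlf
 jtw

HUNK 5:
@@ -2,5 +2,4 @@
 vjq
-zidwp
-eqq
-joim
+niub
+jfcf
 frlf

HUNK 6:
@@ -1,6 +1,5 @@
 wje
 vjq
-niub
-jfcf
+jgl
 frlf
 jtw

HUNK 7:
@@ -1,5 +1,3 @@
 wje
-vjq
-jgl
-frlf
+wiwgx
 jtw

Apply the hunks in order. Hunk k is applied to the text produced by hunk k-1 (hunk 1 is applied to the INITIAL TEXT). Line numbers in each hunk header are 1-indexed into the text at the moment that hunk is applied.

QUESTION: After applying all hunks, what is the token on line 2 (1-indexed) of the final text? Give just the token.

Answer: wiwgx

Derivation:
Hunk 1: at line 4 remove [eigus] add [wilti,vgvqe] -> 9 lines: wje vjq zidwp fwr wilti vgvqe awet frlf jtw
Hunk 2: at line 5 remove [vgvqe,awet] add [agc] -> 8 lines: wje vjq zidwp fwr wilti agc frlf jtw
Hunk 3: at line 2 remove [fwr,wilti] add [eqq] -> 7 lines: wje vjq zidwp eqq agc frlf jtw
Hunk 4: at line 3 remove [agc] add [joim] -> 7 lines: wje vjq zidwp eqq joim frlf jtw
Hunk 5: at line 2 remove [zidwp,eqq,joim] add [niub,jfcf] -> 6 lines: wje vjq niub jfcf frlf jtw
Hunk 6: at line 1 remove [niub,jfcf] add [jgl] -> 5 lines: wje vjq jgl frlf jtw
Hunk 7: at line 1 remove [vjq,jgl,frlf] add [wiwgx] -> 3 lines: wje wiwgx jtw
Final line 2: wiwgx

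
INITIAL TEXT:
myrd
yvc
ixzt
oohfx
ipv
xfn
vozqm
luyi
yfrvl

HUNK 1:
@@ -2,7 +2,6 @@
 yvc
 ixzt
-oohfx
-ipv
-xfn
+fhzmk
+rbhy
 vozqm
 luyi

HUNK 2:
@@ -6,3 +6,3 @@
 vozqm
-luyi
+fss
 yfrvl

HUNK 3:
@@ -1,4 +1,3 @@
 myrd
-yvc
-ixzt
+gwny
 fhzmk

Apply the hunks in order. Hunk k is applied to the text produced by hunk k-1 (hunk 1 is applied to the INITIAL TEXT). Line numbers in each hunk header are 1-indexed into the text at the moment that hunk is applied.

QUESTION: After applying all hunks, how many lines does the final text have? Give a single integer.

Answer: 7

Derivation:
Hunk 1: at line 2 remove [oohfx,ipv,xfn] add [fhzmk,rbhy] -> 8 lines: myrd yvc ixzt fhzmk rbhy vozqm luyi yfrvl
Hunk 2: at line 6 remove [luyi] add [fss] -> 8 lines: myrd yvc ixzt fhzmk rbhy vozqm fss yfrvl
Hunk 3: at line 1 remove [yvc,ixzt] add [gwny] -> 7 lines: myrd gwny fhzmk rbhy vozqm fss yfrvl
Final line count: 7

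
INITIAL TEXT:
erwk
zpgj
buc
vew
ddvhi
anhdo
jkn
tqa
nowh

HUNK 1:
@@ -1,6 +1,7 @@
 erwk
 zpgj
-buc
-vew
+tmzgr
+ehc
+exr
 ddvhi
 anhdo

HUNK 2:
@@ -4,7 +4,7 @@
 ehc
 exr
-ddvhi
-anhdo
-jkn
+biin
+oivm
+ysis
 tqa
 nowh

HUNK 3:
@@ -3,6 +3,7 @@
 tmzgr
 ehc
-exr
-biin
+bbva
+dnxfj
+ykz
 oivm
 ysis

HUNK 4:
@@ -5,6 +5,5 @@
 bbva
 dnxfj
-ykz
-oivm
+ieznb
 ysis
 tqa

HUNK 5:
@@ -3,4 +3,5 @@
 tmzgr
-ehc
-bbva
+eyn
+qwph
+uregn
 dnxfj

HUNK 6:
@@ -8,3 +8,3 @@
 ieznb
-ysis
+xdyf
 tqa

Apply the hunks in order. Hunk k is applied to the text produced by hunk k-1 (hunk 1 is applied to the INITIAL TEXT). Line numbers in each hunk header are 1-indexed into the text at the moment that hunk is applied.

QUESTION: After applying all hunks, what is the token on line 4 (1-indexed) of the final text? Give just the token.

Hunk 1: at line 1 remove [buc,vew] add [tmzgr,ehc,exr] -> 10 lines: erwk zpgj tmzgr ehc exr ddvhi anhdo jkn tqa nowh
Hunk 2: at line 4 remove [ddvhi,anhdo,jkn] add [biin,oivm,ysis] -> 10 lines: erwk zpgj tmzgr ehc exr biin oivm ysis tqa nowh
Hunk 3: at line 3 remove [exr,biin] add [bbva,dnxfj,ykz] -> 11 lines: erwk zpgj tmzgr ehc bbva dnxfj ykz oivm ysis tqa nowh
Hunk 4: at line 5 remove [ykz,oivm] add [ieznb] -> 10 lines: erwk zpgj tmzgr ehc bbva dnxfj ieznb ysis tqa nowh
Hunk 5: at line 3 remove [ehc,bbva] add [eyn,qwph,uregn] -> 11 lines: erwk zpgj tmzgr eyn qwph uregn dnxfj ieznb ysis tqa nowh
Hunk 6: at line 8 remove [ysis] add [xdyf] -> 11 lines: erwk zpgj tmzgr eyn qwph uregn dnxfj ieznb xdyf tqa nowh
Final line 4: eyn

Answer: eyn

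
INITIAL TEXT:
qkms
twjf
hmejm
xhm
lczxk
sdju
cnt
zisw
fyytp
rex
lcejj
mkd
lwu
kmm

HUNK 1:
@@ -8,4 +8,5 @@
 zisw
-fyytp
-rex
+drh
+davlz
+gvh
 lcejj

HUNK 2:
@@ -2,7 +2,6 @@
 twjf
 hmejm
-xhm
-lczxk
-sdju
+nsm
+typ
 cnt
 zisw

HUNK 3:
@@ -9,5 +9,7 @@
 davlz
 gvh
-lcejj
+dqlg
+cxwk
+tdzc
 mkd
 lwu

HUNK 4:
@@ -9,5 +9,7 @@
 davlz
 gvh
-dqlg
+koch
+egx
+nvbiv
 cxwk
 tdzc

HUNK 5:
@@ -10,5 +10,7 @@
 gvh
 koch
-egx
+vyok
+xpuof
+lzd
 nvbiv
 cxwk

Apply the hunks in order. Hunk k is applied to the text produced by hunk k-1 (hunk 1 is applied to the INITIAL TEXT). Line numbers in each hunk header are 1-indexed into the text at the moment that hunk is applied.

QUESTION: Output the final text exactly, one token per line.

Answer: qkms
twjf
hmejm
nsm
typ
cnt
zisw
drh
davlz
gvh
koch
vyok
xpuof
lzd
nvbiv
cxwk
tdzc
mkd
lwu
kmm

Derivation:
Hunk 1: at line 8 remove [fyytp,rex] add [drh,davlz,gvh] -> 15 lines: qkms twjf hmejm xhm lczxk sdju cnt zisw drh davlz gvh lcejj mkd lwu kmm
Hunk 2: at line 2 remove [xhm,lczxk,sdju] add [nsm,typ] -> 14 lines: qkms twjf hmejm nsm typ cnt zisw drh davlz gvh lcejj mkd lwu kmm
Hunk 3: at line 9 remove [lcejj] add [dqlg,cxwk,tdzc] -> 16 lines: qkms twjf hmejm nsm typ cnt zisw drh davlz gvh dqlg cxwk tdzc mkd lwu kmm
Hunk 4: at line 9 remove [dqlg] add [koch,egx,nvbiv] -> 18 lines: qkms twjf hmejm nsm typ cnt zisw drh davlz gvh koch egx nvbiv cxwk tdzc mkd lwu kmm
Hunk 5: at line 10 remove [egx] add [vyok,xpuof,lzd] -> 20 lines: qkms twjf hmejm nsm typ cnt zisw drh davlz gvh koch vyok xpuof lzd nvbiv cxwk tdzc mkd lwu kmm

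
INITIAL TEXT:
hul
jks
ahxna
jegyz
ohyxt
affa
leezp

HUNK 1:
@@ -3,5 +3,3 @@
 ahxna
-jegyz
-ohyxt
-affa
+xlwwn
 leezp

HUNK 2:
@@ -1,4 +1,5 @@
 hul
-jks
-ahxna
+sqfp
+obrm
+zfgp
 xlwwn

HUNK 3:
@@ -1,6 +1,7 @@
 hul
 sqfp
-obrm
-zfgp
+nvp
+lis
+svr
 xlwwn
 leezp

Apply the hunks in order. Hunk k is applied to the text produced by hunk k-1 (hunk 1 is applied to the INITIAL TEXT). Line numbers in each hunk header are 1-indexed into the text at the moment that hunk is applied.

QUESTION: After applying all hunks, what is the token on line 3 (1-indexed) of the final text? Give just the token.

Hunk 1: at line 3 remove [jegyz,ohyxt,affa] add [xlwwn] -> 5 lines: hul jks ahxna xlwwn leezp
Hunk 2: at line 1 remove [jks,ahxna] add [sqfp,obrm,zfgp] -> 6 lines: hul sqfp obrm zfgp xlwwn leezp
Hunk 3: at line 1 remove [obrm,zfgp] add [nvp,lis,svr] -> 7 lines: hul sqfp nvp lis svr xlwwn leezp
Final line 3: nvp

Answer: nvp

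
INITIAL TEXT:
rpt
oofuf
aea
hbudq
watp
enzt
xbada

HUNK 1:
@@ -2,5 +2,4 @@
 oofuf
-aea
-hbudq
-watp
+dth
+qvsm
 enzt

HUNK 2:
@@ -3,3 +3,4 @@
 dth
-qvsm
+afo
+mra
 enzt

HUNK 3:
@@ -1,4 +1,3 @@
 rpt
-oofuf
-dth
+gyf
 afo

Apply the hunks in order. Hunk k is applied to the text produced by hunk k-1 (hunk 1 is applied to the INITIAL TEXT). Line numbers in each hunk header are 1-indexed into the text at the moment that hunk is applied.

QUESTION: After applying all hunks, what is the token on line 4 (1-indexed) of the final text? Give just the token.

Answer: mra

Derivation:
Hunk 1: at line 2 remove [aea,hbudq,watp] add [dth,qvsm] -> 6 lines: rpt oofuf dth qvsm enzt xbada
Hunk 2: at line 3 remove [qvsm] add [afo,mra] -> 7 lines: rpt oofuf dth afo mra enzt xbada
Hunk 3: at line 1 remove [oofuf,dth] add [gyf] -> 6 lines: rpt gyf afo mra enzt xbada
Final line 4: mra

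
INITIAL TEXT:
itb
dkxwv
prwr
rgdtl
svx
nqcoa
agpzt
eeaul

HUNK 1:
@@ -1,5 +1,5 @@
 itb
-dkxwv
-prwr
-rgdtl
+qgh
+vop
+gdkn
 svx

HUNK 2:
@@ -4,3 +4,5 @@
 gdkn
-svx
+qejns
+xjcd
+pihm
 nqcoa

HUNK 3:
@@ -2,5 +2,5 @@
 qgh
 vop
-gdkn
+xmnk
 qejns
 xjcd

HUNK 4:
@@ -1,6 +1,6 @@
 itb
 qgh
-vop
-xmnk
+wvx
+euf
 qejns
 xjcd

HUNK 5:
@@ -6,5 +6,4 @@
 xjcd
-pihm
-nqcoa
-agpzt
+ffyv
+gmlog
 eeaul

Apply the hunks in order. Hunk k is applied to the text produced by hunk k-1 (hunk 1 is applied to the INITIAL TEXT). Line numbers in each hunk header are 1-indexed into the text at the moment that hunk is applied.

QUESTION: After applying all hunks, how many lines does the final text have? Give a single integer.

Answer: 9

Derivation:
Hunk 1: at line 1 remove [dkxwv,prwr,rgdtl] add [qgh,vop,gdkn] -> 8 lines: itb qgh vop gdkn svx nqcoa agpzt eeaul
Hunk 2: at line 4 remove [svx] add [qejns,xjcd,pihm] -> 10 lines: itb qgh vop gdkn qejns xjcd pihm nqcoa agpzt eeaul
Hunk 3: at line 2 remove [gdkn] add [xmnk] -> 10 lines: itb qgh vop xmnk qejns xjcd pihm nqcoa agpzt eeaul
Hunk 4: at line 1 remove [vop,xmnk] add [wvx,euf] -> 10 lines: itb qgh wvx euf qejns xjcd pihm nqcoa agpzt eeaul
Hunk 5: at line 6 remove [pihm,nqcoa,agpzt] add [ffyv,gmlog] -> 9 lines: itb qgh wvx euf qejns xjcd ffyv gmlog eeaul
Final line count: 9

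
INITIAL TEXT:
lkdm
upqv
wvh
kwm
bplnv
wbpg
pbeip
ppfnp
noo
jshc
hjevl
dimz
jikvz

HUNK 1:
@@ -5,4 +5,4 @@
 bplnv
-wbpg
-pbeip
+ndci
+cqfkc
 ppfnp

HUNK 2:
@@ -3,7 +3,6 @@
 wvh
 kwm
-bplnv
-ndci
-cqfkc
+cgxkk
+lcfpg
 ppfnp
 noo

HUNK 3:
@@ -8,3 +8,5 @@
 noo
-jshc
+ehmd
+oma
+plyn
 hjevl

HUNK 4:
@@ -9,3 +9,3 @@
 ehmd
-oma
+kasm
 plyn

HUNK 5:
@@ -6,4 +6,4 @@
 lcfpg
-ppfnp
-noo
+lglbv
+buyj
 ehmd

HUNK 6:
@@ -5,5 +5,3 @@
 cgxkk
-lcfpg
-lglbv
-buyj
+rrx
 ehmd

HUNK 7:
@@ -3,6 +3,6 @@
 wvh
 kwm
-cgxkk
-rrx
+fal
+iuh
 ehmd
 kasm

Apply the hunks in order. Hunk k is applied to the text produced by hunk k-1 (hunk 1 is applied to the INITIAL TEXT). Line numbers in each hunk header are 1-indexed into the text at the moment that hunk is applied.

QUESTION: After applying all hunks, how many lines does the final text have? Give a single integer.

Hunk 1: at line 5 remove [wbpg,pbeip] add [ndci,cqfkc] -> 13 lines: lkdm upqv wvh kwm bplnv ndci cqfkc ppfnp noo jshc hjevl dimz jikvz
Hunk 2: at line 3 remove [bplnv,ndci,cqfkc] add [cgxkk,lcfpg] -> 12 lines: lkdm upqv wvh kwm cgxkk lcfpg ppfnp noo jshc hjevl dimz jikvz
Hunk 3: at line 8 remove [jshc] add [ehmd,oma,plyn] -> 14 lines: lkdm upqv wvh kwm cgxkk lcfpg ppfnp noo ehmd oma plyn hjevl dimz jikvz
Hunk 4: at line 9 remove [oma] add [kasm] -> 14 lines: lkdm upqv wvh kwm cgxkk lcfpg ppfnp noo ehmd kasm plyn hjevl dimz jikvz
Hunk 5: at line 6 remove [ppfnp,noo] add [lglbv,buyj] -> 14 lines: lkdm upqv wvh kwm cgxkk lcfpg lglbv buyj ehmd kasm plyn hjevl dimz jikvz
Hunk 6: at line 5 remove [lcfpg,lglbv,buyj] add [rrx] -> 12 lines: lkdm upqv wvh kwm cgxkk rrx ehmd kasm plyn hjevl dimz jikvz
Hunk 7: at line 3 remove [cgxkk,rrx] add [fal,iuh] -> 12 lines: lkdm upqv wvh kwm fal iuh ehmd kasm plyn hjevl dimz jikvz
Final line count: 12

Answer: 12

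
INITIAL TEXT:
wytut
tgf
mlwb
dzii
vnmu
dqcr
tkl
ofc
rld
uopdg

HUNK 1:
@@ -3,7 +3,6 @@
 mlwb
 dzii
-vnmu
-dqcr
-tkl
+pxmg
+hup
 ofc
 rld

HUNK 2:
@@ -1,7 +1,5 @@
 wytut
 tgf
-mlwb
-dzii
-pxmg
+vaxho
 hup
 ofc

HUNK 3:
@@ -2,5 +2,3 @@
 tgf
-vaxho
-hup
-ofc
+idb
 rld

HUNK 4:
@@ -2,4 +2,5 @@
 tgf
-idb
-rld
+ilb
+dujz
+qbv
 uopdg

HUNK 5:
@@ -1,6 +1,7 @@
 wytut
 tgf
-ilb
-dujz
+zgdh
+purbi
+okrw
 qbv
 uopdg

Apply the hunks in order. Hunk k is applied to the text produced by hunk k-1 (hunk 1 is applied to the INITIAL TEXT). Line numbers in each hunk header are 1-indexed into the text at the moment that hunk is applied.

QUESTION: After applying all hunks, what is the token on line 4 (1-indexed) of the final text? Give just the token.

Answer: purbi

Derivation:
Hunk 1: at line 3 remove [vnmu,dqcr,tkl] add [pxmg,hup] -> 9 lines: wytut tgf mlwb dzii pxmg hup ofc rld uopdg
Hunk 2: at line 1 remove [mlwb,dzii,pxmg] add [vaxho] -> 7 lines: wytut tgf vaxho hup ofc rld uopdg
Hunk 3: at line 2 remove [vaxho,hup,ofc] add [idb] -> 5 lines: wytut tgf idb rld uopdg
Hunk 4: at line 2 remove [idb,rld] add [ilb,dujz,qbv] -> 6 lines: wytut tgf ilb dujz qbv uopdg
Hunk 5: at line 1 remove [ilb,dujz] add [zgdh,purbi,okrw] -> 7 lines: wytut tgf zgdh purbi okrw qbv uopdg
Final line 4: purbi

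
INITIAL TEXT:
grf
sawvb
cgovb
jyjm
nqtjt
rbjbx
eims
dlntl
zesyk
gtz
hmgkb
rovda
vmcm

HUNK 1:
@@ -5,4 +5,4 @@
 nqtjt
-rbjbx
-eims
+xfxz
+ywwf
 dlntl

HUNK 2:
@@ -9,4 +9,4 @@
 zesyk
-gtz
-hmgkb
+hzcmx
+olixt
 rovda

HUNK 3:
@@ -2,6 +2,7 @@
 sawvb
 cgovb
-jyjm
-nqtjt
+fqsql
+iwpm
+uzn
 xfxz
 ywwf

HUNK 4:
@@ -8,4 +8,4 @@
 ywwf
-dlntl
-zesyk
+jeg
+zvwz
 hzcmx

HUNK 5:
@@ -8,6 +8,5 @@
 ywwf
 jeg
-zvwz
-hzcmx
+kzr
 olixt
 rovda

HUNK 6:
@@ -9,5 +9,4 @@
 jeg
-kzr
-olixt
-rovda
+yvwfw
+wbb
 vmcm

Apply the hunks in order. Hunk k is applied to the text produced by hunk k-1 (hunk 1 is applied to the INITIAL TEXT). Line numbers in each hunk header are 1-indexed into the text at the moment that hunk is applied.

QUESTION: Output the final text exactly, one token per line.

Hunk 1: at line 5 remove [rbjbx,eims] add [xfxz,ywwf] -> 13 lines: grf sawvb cgovb jyjm nqtjt xfxz ywwf dlntl zesyk gtz hmgkb rovda vmcm
Hunk 2: at line 9 remove [gtz,hmgkb] add [hzcmx,olixt] -> 13 lines: grf sawvb cgovb jyjm nqtjt xfxz ywwf dlntl zesyk hzcmx olixt rovda vmcm
Hunk 3: at line 2 remove [jyjm,nqtjt] add [fqsql,iwpm,uzn] -> 14 lines: grf sawvb cgovb fqsql iwpm uzn xfxz ywwf dlntl zesyk hzcmx olixt rovda vmcm
Hunk 4: at line 8 remove [dlntl,zesyk] add [jeg,zvwz] -> 14 lines: grf sawvb cgovb fqsql iwpm uzn xfxz ywwf jeg zvwz hzcmx olixt rovda vmcm
Hunk 5: at line 8 remove [zvwz,hzcmx] add [kzr] -> 13 lines: grf sawvb cgovb fqsql iwpm uzn xfxz ywwf jeg kzr olixt rovda vmcm
Hunk 6: at line 9 remove [kzr,olixt,rovda] add [yvwfw,wbb] -> 12 lines: grf sawvb cgovb fqsql iwpm uzn xfxz ywwf jeg yvwfw wbb vmcm

Answer: grf
sawvb
cgovb
fqsql
iwpm
uzn
xfxz
ywwf
jeg
yvwfw
wbb
vmcm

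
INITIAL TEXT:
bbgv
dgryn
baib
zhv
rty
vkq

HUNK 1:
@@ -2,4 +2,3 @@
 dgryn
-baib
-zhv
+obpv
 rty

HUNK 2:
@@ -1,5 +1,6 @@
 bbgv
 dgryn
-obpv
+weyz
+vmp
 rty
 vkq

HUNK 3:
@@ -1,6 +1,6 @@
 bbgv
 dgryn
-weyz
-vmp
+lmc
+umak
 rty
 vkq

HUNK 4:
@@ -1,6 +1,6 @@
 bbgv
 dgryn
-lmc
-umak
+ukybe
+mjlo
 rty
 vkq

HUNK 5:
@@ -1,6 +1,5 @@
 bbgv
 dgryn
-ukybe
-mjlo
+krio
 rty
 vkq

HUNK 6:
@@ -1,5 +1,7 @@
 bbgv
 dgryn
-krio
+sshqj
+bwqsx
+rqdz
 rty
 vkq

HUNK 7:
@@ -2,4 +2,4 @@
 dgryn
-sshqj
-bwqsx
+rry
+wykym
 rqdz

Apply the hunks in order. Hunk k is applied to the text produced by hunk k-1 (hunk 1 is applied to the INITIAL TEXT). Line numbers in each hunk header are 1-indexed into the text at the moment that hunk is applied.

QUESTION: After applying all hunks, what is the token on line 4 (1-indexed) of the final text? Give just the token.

Answer: wykym

Derivation:
Hunk 1: at line 2 remove [baib,zhv] add [obpv] -> 5 lines: bbgv dgryn obpv rty vkq
Hunk 2: at line 1 remove [obpv] add [weyz,vmp] -> 6 lines: bbgv dgryn weyz vmp rty vkq
Hunk 3: at line 1 remove [weyz,vmp] add [lmc,umak] -> 6 lines: bbgv dgryn lmc umak rty vkq
Hunk 4: at line 1 remove [lmc,umak] add [ukybe,mjlo] -> 6 lines: bbgv dgryn ukybe mjlo rty vkq
Hunk 5: at line 1 remove [ukybe,mjlo] add [krio] -> 5 lines: bbgv dgryn krio rty vkq
Hunk 6: at line 1 remove [krio] add [sshqj,bwqsx,rqdz] -> 7 lines: bbgv dgryn sshqj bwqsx rqdz rty vkq
Hunk 7: at line 2 remove [sshqj,bwqsx] add [rry,wykym] -> 7 lines: bbgv dgryn rry wykym rqdz rty vkq
Final line 4: wykym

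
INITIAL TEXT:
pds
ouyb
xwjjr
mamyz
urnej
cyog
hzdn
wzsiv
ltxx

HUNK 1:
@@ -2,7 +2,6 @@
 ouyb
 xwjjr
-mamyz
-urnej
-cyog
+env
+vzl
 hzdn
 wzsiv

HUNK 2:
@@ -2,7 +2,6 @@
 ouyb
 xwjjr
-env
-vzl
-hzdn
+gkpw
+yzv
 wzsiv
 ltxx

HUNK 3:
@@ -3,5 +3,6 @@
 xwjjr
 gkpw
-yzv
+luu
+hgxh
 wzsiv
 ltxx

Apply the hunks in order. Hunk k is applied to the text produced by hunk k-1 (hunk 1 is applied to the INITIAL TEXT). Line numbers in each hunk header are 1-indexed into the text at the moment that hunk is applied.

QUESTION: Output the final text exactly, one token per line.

Answer: pds
ouyb
xwjjr
gkpw
luu
hgxh
wzsiv
ltxx

Derivation:
Hunk 1: at line 2 remove [mamyz,urnej,cyog] add [env,vzl] -> 8 lines: pds ouyb xwjjr env vzl hzdn wzsiv ltxx
Hunk 2: at line 2 remove [env,vzl,hzdn] add [gkpw,yzv] -> 7 lines: pds ouyb xwjjr gkpw yzv wzsiv ltxx
Hunk 3: at line 3 remove [yzv] add [luu,hgxh] -> 8 lines: pds ouyb xwjjr gkpw luu hgxh wzsiv ltxx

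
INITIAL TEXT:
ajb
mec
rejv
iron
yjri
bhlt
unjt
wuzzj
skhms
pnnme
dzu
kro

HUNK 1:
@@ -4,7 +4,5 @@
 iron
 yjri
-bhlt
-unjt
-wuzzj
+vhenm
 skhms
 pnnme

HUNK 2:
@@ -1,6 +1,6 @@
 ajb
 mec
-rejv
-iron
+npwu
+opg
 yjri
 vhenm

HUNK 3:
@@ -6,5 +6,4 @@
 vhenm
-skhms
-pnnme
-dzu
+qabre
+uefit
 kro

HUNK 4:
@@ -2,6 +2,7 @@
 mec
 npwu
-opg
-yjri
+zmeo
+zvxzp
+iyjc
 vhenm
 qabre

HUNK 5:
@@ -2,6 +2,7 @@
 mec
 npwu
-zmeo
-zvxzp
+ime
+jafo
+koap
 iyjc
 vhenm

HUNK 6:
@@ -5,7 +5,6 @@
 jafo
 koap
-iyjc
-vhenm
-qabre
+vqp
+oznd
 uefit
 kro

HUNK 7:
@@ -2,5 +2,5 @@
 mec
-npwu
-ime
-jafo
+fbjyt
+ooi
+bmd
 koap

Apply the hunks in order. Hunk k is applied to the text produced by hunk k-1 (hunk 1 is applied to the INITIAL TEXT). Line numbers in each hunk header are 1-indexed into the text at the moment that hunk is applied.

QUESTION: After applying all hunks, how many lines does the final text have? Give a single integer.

Answer: 10

Derivation:
Hunk 1: at line 4 remove [bhlt,unjt,wuzzj] add [vhenm] -> 10 lines: ajb mec rejv iron yjri vhenm skhms pnnme dzu kro
Hunk 2: at line 1 remove [rejv,iron] add [npwu,opg] -> 10 lines: ajb mec npwu opg yjri vhenm skhms pnnme dzu kro
Hunk 3: at line 6 remove [skhms,pnnme,dzu] add [qabre,uefit] -> 9 lines: ajb mec npwu opg yjri vhenm qabre uefit kro
Hunk 4: at line 2 remove [opg,yjri] add [zmeo,zvxzp,iyjc] -> 10 lines: ajb mec npwu zmeo zvxzp iyjc vhenm qabre uefit kro
Hunk 5: at line 2 remove [zmeo,zvxzp] add [ime,jafo,koap] -> 11 lines: ajb mec npwu ime jafo koap iyjc vhenm qabre uefit kro
Hunk 6: at line 5 remove [iyjc,vhenm,qabre] add [vqp,oznd] -> 10 lines: ajb mec npwu ime jafo koap vqp oznd uefit kro
Hunk 7: at line 2 remove [npwu,ime,jafo] add [fbjyt,ooi,bmd] -> 10 lines: ajb mec fbjyt ooi bmd koap vqp oznd uefit kro
Final line count: 10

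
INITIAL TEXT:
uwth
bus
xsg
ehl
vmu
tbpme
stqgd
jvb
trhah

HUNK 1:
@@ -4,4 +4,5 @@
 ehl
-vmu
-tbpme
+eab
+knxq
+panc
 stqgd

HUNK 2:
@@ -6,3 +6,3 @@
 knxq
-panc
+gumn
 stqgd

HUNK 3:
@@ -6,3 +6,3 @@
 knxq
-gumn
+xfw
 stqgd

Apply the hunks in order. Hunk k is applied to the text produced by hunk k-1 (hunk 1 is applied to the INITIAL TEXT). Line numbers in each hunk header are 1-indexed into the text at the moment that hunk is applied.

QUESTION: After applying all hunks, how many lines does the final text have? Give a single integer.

Answer: 10

Derivation:
Hunk 1: at line 4 remove [vmu,tbpme] add [eab,knxq,panc] -> 10 lines: uwth bus xsg ehl eab knxq panc stqgd jvb trhah
Hunk 2: at line 6 remove [panc] add [gumn] -> 10 lines: uwth bus xsg ehl eab knxq gumn stqgd jvb trhah
Hunk 3: at line 6 remove [gumn] add [xfw] -> 10 lines: uwth bus xsg ehl eab knxq xfw stqgd jvb trhah
Final line count: 10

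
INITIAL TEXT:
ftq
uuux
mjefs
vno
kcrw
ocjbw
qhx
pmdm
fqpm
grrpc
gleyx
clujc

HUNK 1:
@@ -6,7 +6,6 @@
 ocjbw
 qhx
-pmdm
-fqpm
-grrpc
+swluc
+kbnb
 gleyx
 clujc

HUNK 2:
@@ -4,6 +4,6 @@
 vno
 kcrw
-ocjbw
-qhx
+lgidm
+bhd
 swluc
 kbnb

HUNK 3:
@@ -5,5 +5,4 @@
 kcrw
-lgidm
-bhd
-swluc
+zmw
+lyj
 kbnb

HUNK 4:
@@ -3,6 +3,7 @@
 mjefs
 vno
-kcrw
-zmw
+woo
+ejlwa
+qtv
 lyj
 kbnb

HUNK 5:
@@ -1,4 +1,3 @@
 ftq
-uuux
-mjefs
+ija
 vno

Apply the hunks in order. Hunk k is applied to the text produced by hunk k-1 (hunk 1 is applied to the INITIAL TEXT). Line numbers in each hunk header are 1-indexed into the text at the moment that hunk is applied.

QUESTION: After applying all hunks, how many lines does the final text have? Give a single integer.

Answer: 10

Derivation:
Hunk 1: at line 6 remove [pmdm,fqpm,grrpc] add [swluc,kbnb] -> 11 lines: ftq uuux mjefs vno kcrw ocjbw qhx swluc kbnb gleyx clujc
Hunk 2: at line 4 remove [ocjbw,qhx] add [lgidm,bhd] -> 11 lines: ftq uuux mjefs vno kcrw lgidm bhd swluc kbnb gleyx clujc
Hunk 3: at line 5 remove [lgidm,bhd,swluc] add [zmw,lyj] -> 10 lines: ftq uuux mjefs vno kcrw zmw lyj kbnb gleyx clujc
Hunk 4: at line 3 remove [kcrw,zmw] add [woo,ejlwa,qtv] -> 11 lines: ftq uuux mjefs vno woo ejlwa qtv lyj kbnb gleyx clujc
Hunk 5: at line 1 remove [uuux,mjefs] add [ija] -> 10 lines: ftq ija vno woo ejlwa qtv lyj kbnb gleyx clujc
Final line count: 10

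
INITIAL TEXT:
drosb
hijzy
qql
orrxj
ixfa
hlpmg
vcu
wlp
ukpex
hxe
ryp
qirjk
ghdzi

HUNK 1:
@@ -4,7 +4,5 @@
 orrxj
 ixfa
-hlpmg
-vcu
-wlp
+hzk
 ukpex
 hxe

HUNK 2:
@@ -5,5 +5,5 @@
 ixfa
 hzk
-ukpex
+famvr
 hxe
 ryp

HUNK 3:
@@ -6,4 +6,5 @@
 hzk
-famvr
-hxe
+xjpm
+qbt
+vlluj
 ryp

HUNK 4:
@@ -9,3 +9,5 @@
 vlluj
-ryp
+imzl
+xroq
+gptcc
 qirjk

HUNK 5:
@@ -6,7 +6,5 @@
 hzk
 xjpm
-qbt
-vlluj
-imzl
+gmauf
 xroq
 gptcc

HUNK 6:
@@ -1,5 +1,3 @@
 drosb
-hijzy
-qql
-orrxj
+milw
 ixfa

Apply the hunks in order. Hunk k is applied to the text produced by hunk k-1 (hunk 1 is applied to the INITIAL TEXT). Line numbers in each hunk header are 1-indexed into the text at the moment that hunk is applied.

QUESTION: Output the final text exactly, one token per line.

Hunk 1: at line 4 remove [hlpmg,vcu,wlp] add [hzk] -> 11 lines: drosb hijzy qql orrxj ixfa hzk ukpex hxe ryp qirjk ghdzi
Hunk 2: at line 5 remove [ukpex] add [famvr] -> 11 lines: drosb hijzy qql orrxj ixfa hzk famvr hxe ryp qirjk ghdzi
Hunk 3: at line 6 remove [famvr,hxe] add [xjpm,qbt,vlluj] -> 12 lines: drosb hijzy qql orrxj ixfa hzk xjpm qbt vlluj ryp qirjk ghdzi
Hunk 4: at line 9 remove [ryp] add [imzl,xroq,gptcc] -> 14 lines: drosb hijzy qql orrxj ixfa hzk xjpm qbt vlluj imzl xroq gptcc qirjk ghdzi
Hunk 5: at line 6 remove [qbt,vlluj,imzl] add [gmauf] -> 12 lines: drosb hijzy qql orrxj ixfa hzk xjpm gmauf xroq gptcc qirjk ghdzi
Hunk 6: at line 1 remove [hijzy,qql,orrxj] add [milw] -> 10 lines: drosb milw ixfa hzk xjpm gmauf xroq gptcc qirjk ghdzi

Answer: drosb
milw
ixfa
hzk
xjpm
gmauf
xroq
gptcc
qirjk
ghdzi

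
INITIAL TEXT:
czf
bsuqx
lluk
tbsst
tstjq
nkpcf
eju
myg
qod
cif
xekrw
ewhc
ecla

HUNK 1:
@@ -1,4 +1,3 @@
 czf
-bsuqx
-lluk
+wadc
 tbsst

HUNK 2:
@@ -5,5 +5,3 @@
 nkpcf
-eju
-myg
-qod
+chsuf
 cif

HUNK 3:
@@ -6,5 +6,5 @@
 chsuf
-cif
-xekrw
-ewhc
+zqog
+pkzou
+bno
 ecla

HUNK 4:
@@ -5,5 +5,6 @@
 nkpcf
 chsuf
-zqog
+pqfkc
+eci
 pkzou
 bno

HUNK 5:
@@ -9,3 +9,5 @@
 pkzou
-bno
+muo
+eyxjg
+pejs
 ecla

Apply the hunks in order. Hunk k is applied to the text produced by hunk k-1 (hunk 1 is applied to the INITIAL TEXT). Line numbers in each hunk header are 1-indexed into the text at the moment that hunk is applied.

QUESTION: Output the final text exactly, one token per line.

Hunk 1: at line 1 remove [bsuqx,lluk] add [wadc] -> 12 lines: czf wadc tbsst tstjq nkpcf eju myg qod cif xekrw ewhc ecla
Hunk 2: at line 5 remove [eju,myg,qod] add [chsuf] -> 10 lines: czf wadc tbsst tstjq nkpcf chsuf cif xekrw ewhc ecla
Hunk 3: at line 6 remove [cif,xekrw,ewhc] add [zqog,pkzou,bno] -> 10 lines: czf wadc tbsst tstjq nkpcf chsuf zqog pkzou bno ecla
Hunk 4: at line 5 remove [zqog] add [pqfkc,eci] -> 11 lines: czf wadc tbsst tstjq nkpcf chsuf pqfkc eci pkzou bno ecla
Hunk 5: at line 9 remove [bno] add [muo,eyxjg,pejs] -> 13 lines: czf wadc tbsst tstjq nkpcf chsuf pqfkc eci pkzou muo eyxjg pejs ecla

Answer: czf
wadc
tbsst
tstjq
nkpcf
chsuf
pqfkc
eci
pkzou
muo
eyxjg
pejs
ecla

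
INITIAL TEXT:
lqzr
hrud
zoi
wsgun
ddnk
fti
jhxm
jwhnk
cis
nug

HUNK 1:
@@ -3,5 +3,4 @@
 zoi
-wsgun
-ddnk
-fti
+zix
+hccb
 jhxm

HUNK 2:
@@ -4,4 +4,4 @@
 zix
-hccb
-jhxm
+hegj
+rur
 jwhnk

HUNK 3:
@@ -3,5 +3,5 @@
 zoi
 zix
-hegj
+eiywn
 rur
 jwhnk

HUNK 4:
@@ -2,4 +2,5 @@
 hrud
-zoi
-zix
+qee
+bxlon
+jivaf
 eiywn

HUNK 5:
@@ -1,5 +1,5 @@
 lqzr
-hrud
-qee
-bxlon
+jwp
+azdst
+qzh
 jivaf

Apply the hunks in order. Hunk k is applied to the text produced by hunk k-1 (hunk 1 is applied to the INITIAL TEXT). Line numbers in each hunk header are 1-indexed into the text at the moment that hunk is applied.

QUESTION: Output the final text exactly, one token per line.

Answer: lqzr
jwp
azdst
qzh
jivaf
eiywn
rur
jwhnk
cis
nug

Derivation:
Hunk 1: at line 3 remove [wsgun,ddnk,fti] add [zix,hccb] -> 9 lines: lqzr hrud zoi zix hccb jhxm jwhnk cis nug
Hunk 2: at line 4 remove [hccb,jhxm] add [hegj,rur] -> 9 lines: lqzr hrud zoi zix hegj rur jwhnk cis nug
Hunk 3: at line 3 remove [hegj] add [eiywn] -> 9 lines: lqzr hrud zoi zix eiywn rur jwhnk cis nug
Hunk 4: at line 2 remove [zoi,zix] add [qee,bxlon,jivaf] -> 10 lines: lqzr hrud qee bxlon jivaf eiywn rur jwhnk cis nug
Hunk 5: at line 1 remove [hrud,qee,bxlon] add [jwp,azdst,qzh] -> 10 lines: lqzr jwp azdst qzh jivaf eiywn rur jwhnk cis nug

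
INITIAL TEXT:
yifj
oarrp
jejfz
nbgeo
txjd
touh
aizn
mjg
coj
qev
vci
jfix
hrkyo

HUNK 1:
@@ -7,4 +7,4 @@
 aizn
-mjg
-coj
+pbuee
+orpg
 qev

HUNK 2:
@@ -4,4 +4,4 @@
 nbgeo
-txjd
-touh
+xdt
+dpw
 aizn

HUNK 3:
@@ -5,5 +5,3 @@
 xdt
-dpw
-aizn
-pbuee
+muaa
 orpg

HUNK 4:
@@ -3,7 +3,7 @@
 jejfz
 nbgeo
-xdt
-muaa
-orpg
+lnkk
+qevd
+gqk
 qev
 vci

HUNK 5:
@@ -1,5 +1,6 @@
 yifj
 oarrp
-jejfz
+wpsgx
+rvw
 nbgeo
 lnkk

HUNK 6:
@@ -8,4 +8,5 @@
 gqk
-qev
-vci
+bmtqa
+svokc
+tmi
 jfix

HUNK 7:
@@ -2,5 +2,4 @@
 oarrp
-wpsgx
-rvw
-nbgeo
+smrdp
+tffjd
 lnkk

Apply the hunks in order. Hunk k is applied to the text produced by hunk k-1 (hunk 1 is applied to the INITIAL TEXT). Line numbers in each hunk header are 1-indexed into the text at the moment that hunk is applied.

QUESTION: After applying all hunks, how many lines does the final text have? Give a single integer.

Hunk 1: at line 7 remove [mjg,coj] add [pbuee,orpg] -> 13 lines: yifj oarrp jejfz nbgeo txjd touh aizn pbuee orpg qev vci jfix hrkyo
Hunk 2: at line 4 remove [txjd,touh] add [xdt,dpw] -> 13 lines: yifj oarrp jejfz nbgeo xdt dpw aizn pbuee orpg qev vci jfix hrkyo
Hunk 3: at line 5 remove [dpw,aizn,pbuee] add [muaa] -> 11 lines: yifj oarrp jejfz nbgeo xdt muaa orpg qev vci jfix hrkyo
Hunk 4: at line 3 remove [xdt,muaa,orpg] add [lnkk,qevd,gqk] -> 11 lines: yifj oarrp jejfz nbgeo lnkk qevd gqk qev vci jfix hrkyo
Hunk 5: at line 1 remove [jejfz] add [wpsgx,rvw] -> 12 lines: yifj oarrp wpsgx rvw nbgeo lnkk qevd gqk qev vci jfix hrkyo
Hunk 6: at line 8 remove [qev,vci] add [bmtqa,svokc,tmi] -> 13 lines: yifj oarrp wpsgx rvw nbgeo lnkk qevd gqk bmtqa svokc tmi jfix hrkyo
Hunk 7: at line 2 remove [wpsgx,rvw,nbgeo] add [smrdp,tffjd] -> 12 lines: yifj oarrp smrdp tffjd lnkk qevd gqk bmtqa svokc tmi jfix hrkyo
Final line count: 12

Answer: 12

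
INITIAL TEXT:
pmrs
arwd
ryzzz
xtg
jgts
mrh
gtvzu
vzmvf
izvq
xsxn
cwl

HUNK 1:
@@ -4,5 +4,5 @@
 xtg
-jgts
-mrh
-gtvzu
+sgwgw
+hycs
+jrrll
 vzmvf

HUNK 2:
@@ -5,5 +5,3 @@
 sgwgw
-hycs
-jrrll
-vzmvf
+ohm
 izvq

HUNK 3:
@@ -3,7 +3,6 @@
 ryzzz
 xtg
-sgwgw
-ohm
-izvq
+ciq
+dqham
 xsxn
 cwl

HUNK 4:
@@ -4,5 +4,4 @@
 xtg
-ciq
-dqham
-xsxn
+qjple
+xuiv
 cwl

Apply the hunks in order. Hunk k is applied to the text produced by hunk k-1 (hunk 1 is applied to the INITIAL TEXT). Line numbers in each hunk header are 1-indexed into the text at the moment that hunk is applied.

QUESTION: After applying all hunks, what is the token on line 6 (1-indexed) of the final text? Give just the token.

Hunk 1: at line 4 remove [jgts,mrh,gtvzu] add [sgwgw,hycs,jrrll] -> 11 lines: pmrs arwd ryzzz xtg sgwgw hycs jrrll vzmvf izvq xsxn cwl
Hunk 2: at line 5 remove [hycs,jrrll,vzmvf] add [ohm] -> 9 lines: pmrs arwd ryzzz xtg sgwgw ohm izvq xsxn cwl
Hunk 3: at line 3 remove [sgwgw,ohm,izvq] add [ciq,dqham] -> 8 lines: pmrs arwd ryzzz xtg ciq dqham xsxn cwl
Hunk 4: at line 4 remove [ciq,dqham,xsxn] add [qjple,xuiv] -> 7 lines: pmrs arwd ryzzz xtg qjple xuiv cwl
Final line 6: xuiv

Answer: xuiv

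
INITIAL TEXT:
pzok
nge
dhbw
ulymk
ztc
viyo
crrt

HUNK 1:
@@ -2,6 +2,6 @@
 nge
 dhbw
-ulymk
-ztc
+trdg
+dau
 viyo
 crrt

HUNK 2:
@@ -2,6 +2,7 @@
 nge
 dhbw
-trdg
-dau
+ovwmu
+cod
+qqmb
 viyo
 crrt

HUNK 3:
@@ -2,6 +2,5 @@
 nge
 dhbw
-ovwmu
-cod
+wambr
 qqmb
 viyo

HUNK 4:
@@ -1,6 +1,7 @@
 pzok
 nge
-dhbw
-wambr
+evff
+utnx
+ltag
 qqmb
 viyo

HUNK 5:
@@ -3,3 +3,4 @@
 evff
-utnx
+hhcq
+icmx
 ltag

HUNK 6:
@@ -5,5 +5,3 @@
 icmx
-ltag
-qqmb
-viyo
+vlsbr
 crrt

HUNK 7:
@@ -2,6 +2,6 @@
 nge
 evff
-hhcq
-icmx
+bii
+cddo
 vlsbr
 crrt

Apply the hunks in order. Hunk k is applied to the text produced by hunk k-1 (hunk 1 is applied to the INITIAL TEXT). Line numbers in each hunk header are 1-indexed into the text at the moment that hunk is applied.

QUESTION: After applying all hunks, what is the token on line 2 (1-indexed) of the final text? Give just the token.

Answer: nge

Derivation:
Hunk 1: at line 2 remove [ulymk,ztc] add [trdg,dau] -> 7 lines: pzok nge dhbw trdg dau viyo crrt
Hunk 2: at line 2 remove [trdg,dau] add [ovwmu,cod,qqmb] -> 8 lines: pzok nge dhbw ovwmu cod qqmb viyo crrt
Hunk 3: at line 2 remove [ovwmu,cod] add [wambr] -> 7 lines: pzok nge dhbw wambr qqmb viyo crrt
Hunk 4: at line 1 remove [dhbw,wambr] add [evff,utnx,ltag] -> 8 lines: pzok nge evff utnx ltag qqmb viyo crrt
Hunk 5: at line 3 remove [utnx] add [hhcq,icmx] -> 9 lines: pzok nge evff hhcq icmx ltag qqmb viyo crrt
Hunk 6: at line 5 remove [ltag,qqmb,viyo] add [vlsbr] -> 7 lines: pzok nge evff hhcq icmx vlsbr crrt
Hunk 7: at line 2 remove [hhcq,icmx] add [bii,cddo] -> 7 lines: pzok nge evff bii cddo vlsbr crrt
Final line 2: nge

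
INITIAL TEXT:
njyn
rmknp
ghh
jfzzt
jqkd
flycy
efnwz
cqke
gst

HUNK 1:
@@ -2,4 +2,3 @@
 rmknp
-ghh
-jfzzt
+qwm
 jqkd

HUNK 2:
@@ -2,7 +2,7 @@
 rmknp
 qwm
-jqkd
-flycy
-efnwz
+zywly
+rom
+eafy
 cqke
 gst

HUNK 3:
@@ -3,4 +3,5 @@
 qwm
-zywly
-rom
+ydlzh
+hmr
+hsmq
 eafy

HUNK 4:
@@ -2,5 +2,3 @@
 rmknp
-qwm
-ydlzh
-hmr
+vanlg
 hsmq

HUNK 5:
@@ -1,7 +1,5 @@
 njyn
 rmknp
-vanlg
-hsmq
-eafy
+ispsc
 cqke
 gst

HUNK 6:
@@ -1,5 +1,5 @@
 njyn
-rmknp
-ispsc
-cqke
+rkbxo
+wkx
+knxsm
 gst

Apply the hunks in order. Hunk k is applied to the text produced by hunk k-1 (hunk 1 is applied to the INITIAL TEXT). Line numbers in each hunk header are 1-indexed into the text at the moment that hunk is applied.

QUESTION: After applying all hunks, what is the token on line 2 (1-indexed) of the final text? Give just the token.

Hunk 1: at line 2 remove [ghh,jfzzt] add [qwm] -> 8 lines: njyn rmknp qwm jqkd flycy efnwz cqke gst
Hunk 2: at line 2 remove [jqkd,flycy,efnwz] add [zywly,rom,eafy] -> 8 lines: njyn rmknp qwm zywly rom eafy cqke gst
Hunk 3: at line 3 remove [zywly,rom] add [ydlzh,hmr,hsmq] -> 9 lines: njyn rmknp qwm ydlzh hmr hsmq eafy cqke gst
Hunk 4: at line 2 remove [qwm,ydlzh,hmr] add [vanlg] -> 7 lines: njyn rmknp vanlg hsmq eafy cqke gst
Hunk 5: at line 1 remove [vanlg,hsmq,eafy] add [ispsc] -> 5 lines: njyn rmknp ispsc cqke gst
Hunk 6: at line 1 remove [rmknp,ispsc,cqke] add [rkbxo,wkx,knxsm] -> 5 lines: njyn rkbxo wkx knxsm gst
Final line 2: rkbxo

Answer: rkbxo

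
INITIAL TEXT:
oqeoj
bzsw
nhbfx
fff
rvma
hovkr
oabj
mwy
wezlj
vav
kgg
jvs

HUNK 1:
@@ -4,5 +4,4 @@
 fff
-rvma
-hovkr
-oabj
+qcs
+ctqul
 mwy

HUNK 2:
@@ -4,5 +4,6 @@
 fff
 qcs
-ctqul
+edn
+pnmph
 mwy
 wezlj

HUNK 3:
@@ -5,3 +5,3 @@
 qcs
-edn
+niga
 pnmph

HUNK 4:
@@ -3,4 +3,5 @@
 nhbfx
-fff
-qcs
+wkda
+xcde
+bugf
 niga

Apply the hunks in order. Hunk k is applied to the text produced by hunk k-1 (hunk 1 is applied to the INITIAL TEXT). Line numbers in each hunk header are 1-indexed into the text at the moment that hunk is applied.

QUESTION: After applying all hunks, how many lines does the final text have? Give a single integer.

Answer: 13

Derivation:
Hunk 1: at line 4 remove [rvma,hovkr,oabj] add [qcs,ctqul] -> 11 lines: oqeoj bzsw nhbfx fff qcs ctqul mwy wezlj vav kgg jvs
Hunk 2: at line 4 remove [ctqul] add [edn,pnmph] -> 12 lines: oqeoj bzsw nhbfx fff qcs edn pnmph mwy wezlj vav kgg jvs
Hunk 3: at line 5 remove [edn] add [niga] -> 12 lines: oqeoj bzsw nhbfx fff qcs niga pnmph mwy wezlj vav kgg jvs
Hunk 4: at line 3 remove [fff,qcs] add [wkda,xcde,bugf] -> 13 lines: oqeoj bzsw nhbfx wkda xcde bugf niga pnmph mwy wezlj vav kgg jvs
Final line count: 13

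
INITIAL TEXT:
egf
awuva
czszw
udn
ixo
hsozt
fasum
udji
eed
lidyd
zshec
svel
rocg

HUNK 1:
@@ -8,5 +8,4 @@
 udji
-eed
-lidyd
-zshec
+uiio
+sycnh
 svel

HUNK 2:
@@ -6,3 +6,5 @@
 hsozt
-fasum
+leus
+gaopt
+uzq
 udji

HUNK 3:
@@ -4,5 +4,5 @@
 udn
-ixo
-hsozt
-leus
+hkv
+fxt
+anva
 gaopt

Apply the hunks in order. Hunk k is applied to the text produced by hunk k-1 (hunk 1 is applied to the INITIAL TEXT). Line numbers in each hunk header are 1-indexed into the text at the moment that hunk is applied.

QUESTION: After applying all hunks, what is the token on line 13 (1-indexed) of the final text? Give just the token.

Hunk 1: at line 8 remove [eed,lidyd,zshec] add [uiio,sycnh] -> 12 lines: egf awuva czszw udn ixo hsozt fasum udji uiio sycnh svel rocg
Hunk 2: at line 6 remove [fasum] add [leus,gaopt,uzq] -> 14 lines: egf awuva czszw udn ixo hsozt leus gaopt uzq udji uiio sycnh svel rocg
Hunk 3: at line 4 remove [ixo,hsozt,leus] add [hkv,fxt,anva] -> 14 lines: egf awuva czszw udn hkv fxt anva gaopt uzq udji uiio sycnh svel rocg
Final line 13: svel

Answer: svel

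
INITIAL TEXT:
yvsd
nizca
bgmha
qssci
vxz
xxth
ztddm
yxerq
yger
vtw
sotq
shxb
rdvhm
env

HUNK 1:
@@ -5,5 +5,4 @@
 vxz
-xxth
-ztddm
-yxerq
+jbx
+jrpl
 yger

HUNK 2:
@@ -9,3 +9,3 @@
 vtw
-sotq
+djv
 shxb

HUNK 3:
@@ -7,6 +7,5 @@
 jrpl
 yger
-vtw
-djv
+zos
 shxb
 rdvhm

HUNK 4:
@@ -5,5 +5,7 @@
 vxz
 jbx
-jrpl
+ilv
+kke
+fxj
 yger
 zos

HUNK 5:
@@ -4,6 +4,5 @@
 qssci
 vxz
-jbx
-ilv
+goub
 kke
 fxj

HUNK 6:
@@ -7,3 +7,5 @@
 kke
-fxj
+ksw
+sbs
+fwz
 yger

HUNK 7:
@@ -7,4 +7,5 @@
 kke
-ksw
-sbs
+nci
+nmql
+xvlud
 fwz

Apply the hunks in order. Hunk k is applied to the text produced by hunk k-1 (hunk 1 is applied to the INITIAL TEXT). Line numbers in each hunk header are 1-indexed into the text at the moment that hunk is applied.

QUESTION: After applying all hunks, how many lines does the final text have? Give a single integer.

Answer: 16

Derivation:
Hunk 1: at line 5 remove [xxth,ztddm,yxerq] add [jbx,jrpl] -> 13 lines: yvsd nizca bgmha qssci vxz jbx jrpl yger vtw sotq shxb rdvhm env
Hunk 2: at line 9 remove [sotq] add [djv] -> 13 lines: yvsd nizca bgmha qssci vxz jbx jrpl yger vtw djv shxb rdvhm env
Hunk 3: at line 7 remove [vtw,djv] add [zos] -> 12 lines: yvsd nizca bgmha qssci vxz jbx jrpl yger zos shxb rdvhm env
Hunk 4: at line 5 remove [jrpl] add [ilv,kke,fxj] -> 14 lines: yvsd nizca bgmha qssci vxz jbx ilv kke fxj yger zos shxb rdvhm env
Hunk 5: at line 4 remove [jbx,ilv] add [goub] -> 13 lines: yvsd nizca bgmha qssci vxz goub kke fxj yger zos shxb rdvhm env
Hunk 6: at line 7 remove [fxj] add [ksw,sbs,fwz] -> 15 lines: yvsd nizca bgmha qssci vxz goub kke ksw sbs fwz yger zos shxb rdvhm env
Hunk 7: at line 7 remove [ksw,sbs] add [nci,nmql,xvlud] -> 16 lines: yvsd nizca bgmha qssci vxz goub kke nci nmql xvlud fwz yger zos shxb rdvhm env
Final line count: 16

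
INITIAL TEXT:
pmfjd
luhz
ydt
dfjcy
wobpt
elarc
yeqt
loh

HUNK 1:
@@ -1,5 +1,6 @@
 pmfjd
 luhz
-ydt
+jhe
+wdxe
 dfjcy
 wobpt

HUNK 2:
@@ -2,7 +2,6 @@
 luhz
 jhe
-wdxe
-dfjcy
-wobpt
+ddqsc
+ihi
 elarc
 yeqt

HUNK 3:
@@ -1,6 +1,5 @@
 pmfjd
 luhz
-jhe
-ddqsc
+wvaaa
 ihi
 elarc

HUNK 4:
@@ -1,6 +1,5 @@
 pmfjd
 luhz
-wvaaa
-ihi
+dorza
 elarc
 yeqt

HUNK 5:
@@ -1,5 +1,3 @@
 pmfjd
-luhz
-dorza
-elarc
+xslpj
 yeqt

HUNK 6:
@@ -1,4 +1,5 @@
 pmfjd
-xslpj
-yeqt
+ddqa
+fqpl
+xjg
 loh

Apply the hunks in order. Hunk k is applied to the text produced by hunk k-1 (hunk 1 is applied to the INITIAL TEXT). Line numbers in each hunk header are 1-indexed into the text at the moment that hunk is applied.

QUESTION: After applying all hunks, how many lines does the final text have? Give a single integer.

Hunk 1: at line 1 remove [ydt] add [jhe,wdxe] -> 9 lines: pmfjd luhz jhe wdxe dfjcy wobpt elarc yeqt loh
Hunk 2: at line 2 remove [wdxe,dfjcy,wobpt] add [ddqsc,ihi] -> 8 lines: pmfjd luhz jhe ddqsc ihi elarc yeqt loh
Hunk 3: at line 1 remove [jhe,ddqsc] add [wvaaa] -> 7 lines: pmfjd luhz wvaaa ihi elarc yeqt loh
Hunk 4: at line 1 remove [wvaaa,ihi] add [dorza] -> 6 lines: pmfjd luhz dorza elarc yeqt loh
Hunk 5: at line 1 remove [luhz,dorza,elarc] add [xslpj] -> 4 lines: pmfjd xslpj yeqt loh
Hunk 6: at line 1 remove [xslpj,yeqt] add [ddqa,fqpl,xjg] -> 5 lines: pmfjd ddqa fqpl xjg loh
Final line count: 5

Answer: 5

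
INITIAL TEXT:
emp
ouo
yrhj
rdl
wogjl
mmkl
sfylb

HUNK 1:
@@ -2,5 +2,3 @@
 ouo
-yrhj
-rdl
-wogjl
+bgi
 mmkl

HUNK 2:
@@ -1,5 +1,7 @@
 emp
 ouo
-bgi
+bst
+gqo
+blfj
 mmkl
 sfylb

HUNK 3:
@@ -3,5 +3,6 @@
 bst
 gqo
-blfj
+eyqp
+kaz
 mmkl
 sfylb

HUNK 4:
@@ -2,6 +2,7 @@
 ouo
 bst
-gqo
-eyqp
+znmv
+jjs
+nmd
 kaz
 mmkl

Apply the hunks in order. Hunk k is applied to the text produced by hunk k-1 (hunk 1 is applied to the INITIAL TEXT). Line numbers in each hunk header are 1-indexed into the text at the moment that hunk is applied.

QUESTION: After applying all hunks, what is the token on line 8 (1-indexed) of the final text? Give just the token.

Hunk 1: at line 2 remove [yrhj,rdl,wogjl] add [bgi] -> 5 lines: emp ouo bgi mmkl sfylb
Hunk 2: at line 1 remove [bgi] add [bst,gqo,blfj] -> 7 lines: emp ouo bst gqo blfj mmkl sfylb
Hunk 3: at line 3 remove [blfj] add [eyqp,kaz] -> 8 lines: emp ouo bst gqo eyqp kaz mmkl sfylb
Hunk 4: at line 2 remove [gqo,eyqp] add [znmv,jjs,nmd] -> 9 lines: emp ouo bst znmv jjs nmd kaz mmkl sfylb
Final line 8: mmkl

Answer: mmkl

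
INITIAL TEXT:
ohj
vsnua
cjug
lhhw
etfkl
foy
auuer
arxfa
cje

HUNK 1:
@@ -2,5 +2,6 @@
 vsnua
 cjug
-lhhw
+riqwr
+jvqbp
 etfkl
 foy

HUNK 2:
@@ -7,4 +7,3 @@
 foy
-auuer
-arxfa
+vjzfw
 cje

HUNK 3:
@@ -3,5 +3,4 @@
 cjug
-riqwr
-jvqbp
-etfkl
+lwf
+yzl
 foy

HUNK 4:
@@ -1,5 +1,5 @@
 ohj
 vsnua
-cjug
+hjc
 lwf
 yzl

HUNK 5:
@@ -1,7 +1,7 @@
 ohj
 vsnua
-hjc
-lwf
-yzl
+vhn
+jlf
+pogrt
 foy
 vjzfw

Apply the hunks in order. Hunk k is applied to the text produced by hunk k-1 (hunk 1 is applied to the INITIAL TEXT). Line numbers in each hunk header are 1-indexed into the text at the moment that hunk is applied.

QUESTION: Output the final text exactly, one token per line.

Hunk 1: at line 2 remove [lhhw] add [riqwr,jvqbp] -> 10 lines: ohj vsnua cjug riqwr jvqbp etfkl foy auuer arxfa cje
Hunk 2: at line 7 remove [auuer,arxfa] add [vjzfw] -> 9 lines: ohj vsnua cjug riqwr jvqbp etfkl foy vjzfw cje
Hunk 3: at line 3 remove [riqwr,jvqbp,etfkl] add [lwf,yzl] -> 8 lines: ohj vsnua cjug lwf yzl foy vjzfw cje
Hunk 4: at line 1 remove [cjug] add [hjc] -> 8 lines: ohj vsnua hjc lwf yzl foy vjzfw cje
Hunk 5: at line 1 remove [hjc,lwf,yzl] add [vhn,jlf,pogrt] -> 8 lines: ohj vsnua vhn jlf pogrt foy vjzfw cje

Answer: ohj
vsnua
vhn
jlf
pogrt
foy
vjzfw
cje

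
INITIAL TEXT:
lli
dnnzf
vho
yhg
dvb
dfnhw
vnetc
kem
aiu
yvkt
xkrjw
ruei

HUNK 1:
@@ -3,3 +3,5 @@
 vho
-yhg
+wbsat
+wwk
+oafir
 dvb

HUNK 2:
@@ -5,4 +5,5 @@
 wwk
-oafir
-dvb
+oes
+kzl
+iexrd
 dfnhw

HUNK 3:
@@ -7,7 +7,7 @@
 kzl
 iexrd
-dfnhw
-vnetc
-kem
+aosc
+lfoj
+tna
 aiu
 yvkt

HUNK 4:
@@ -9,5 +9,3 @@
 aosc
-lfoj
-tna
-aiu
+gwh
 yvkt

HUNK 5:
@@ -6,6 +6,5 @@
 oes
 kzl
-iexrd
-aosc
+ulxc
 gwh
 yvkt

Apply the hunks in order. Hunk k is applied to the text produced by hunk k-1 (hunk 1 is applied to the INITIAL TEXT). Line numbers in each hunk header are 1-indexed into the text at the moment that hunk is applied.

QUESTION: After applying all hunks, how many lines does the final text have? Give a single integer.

Answer: 12

Derivation:
Hunk 1: at line 3 remove [yhg] add [wbsat,wwk,oafir] -> 14 lines: lli dnnzf vho wbsat wwk oafir dvb dfnhw vnetc kem aiu yvkt xkrjw ruei
Hunk 2: at line 5 remove [oafir,dvb] add [oes,kzl,iexrd] -> 15 lines: lli dnnzf vho wbsat wwk oes kzl iexrd dfnhw vnetc kem aiu yvkt xkrjw ruei
Hunk 3: at line 7 remove [dfnhw,vnetc,kem] add [aosc,lfoj,tna] -> 15 lines: lli dnnzf vho wbsat wwk oes kzl iexrd aosc lfoj tna aiu yvkt xkrjw ruei
Hunk 4: at line 9 remove [lfoj,tna,aiu] add [gwh] -> 13 lines: lli dnnzf vho wbsat wwk oes kzl iexrd aosc gwh yvkt xkrjw ruei
Hunk 5: at line 6 remove [iexrd,aosc] add [ulxc] -> 12 lines: lli dnnzf vho wbsat wwk oes kzl ulxc gwh yvkt xkrjw ruei
Final line count: 12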